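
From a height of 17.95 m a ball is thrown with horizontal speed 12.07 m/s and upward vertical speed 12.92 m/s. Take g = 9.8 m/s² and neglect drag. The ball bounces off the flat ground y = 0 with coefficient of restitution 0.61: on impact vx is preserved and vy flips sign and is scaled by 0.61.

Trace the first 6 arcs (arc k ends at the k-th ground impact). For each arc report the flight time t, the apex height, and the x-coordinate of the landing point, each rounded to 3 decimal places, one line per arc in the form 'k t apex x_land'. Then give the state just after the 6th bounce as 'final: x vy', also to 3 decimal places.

1 3.642 26.467 43.964
2 2.835 9.848 78.187
3 1.730 3.665 99.063
4 1.055 1.364 111.798
5 0.644 0.507 119.566
6 0.393 0.189 124.304
final: 124.304 1.173

Arc 1: start y=17.950, vy=12.920 → t=3.642, apex=26.467, x_land=43.964, impact vy=-22.776
  bounce: vy ← 0.61·22.776 = 13.893
Arc 2: start y=0.000, vy=13.893 → t=2.835, apex=9.848, x_land=78.187, impact vy=-13.893
  bounce: vy ← 0.61·13.893 = 8.475
Arc 3: start y=0.000, vy=8.475 → t=1.730, apex=3.665, x_land=99.063, impact vy=-8.475
  bounce: vy ← 0.61·8.475 = 5.170
Arc 4: start y=0.000, vy=5.170 → t=1.055, apex=1.364, x_land=111.798, impact vy=-5.170
  bounce: vy ← 0.61·5.170 = 3.154
Arc 5: start y=0.000, vy=3.154 → t=0.644, apex=0.507, x_land=119.566, impact vy=-3.154
  bounce: vy ← 0.61·3.154 = 1.924
Arc 6: start y=0.000, vy=1.924 → t=0.393, apex=0.189, x_land=124.304, impact vy=-1.924
  bounce: vy ← 0.61·1.924 = 1.173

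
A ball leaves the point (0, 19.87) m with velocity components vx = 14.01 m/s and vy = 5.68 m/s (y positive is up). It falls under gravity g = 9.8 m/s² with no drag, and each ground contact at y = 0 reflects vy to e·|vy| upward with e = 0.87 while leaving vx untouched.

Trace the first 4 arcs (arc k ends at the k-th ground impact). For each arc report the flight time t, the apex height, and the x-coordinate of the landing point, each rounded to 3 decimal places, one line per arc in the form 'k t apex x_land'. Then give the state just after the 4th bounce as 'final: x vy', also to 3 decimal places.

1 2.675 21.516 37.478
2 3.646 16.285 88.560
3 3.172 12.326 133.002
4 2.760 9.330 171.666
final: 171.666 11.765

Arc 1: start y=19.870, vy=5.680 → t=2.675, apex=21.516, x_land=37.478, impact vy=-20.536
  bounce: vy ← 0.87·20.536 = 17.866
Arc 2: start y=0.000, vy=17.866 → t=3.646, apex=16.285, x_land=88.560, impact vy=-17.866
  bounce: vy ← 0.87·17.866 = 15.543
Arc 3: start y=0.000, vy=15.543 → t=3.172, apex=12.326, x_land=133.002, impact vy=-15.543
  bounce: vy ← 0.87·15.543 = 13.523
Arc 4: start y=0.000, vy=13.523 → t=2.760, apex=9.330, x_land=171.666, impact vy=-13.523
  bounce: vy ← 0.87·13.523 = 11.765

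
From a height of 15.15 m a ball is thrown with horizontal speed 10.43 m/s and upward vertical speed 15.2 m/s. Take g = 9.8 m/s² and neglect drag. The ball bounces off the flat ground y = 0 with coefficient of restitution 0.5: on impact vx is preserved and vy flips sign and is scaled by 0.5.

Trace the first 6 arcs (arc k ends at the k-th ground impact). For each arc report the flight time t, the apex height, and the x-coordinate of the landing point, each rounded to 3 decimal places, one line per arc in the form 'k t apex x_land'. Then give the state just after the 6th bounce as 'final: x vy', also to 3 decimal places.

1 3.896 26.938 40.632
2 2.345 6.734 65.087
3 1.172 1.684 77.315
4 0.586 0.421 83.428
5 0.293 0.105 86.485
6 0.147 0.026 88.014
final: 88.014 0.359

Arc 1: start y=15.150, vy=15.200 → t=3.896, apex=26.938, x_land=40.632, impact vy=-22.978
  bounce: vy ← 0.5·22.978 = 11.489
Arc 2: start y=0.000, vy=11.489 → t=2.345, apex=6.734, x_land=65.087, impact vy=-11.489
  bounce: vy ← 0.5·11.489 = 5.744
Arc 3: start y=0.000, vy=5.744 → t=1.172, apex=1.684, x_land=77.315, impact vy=-5.744
  bounce: vy ← 0.5·5.744 = 2.872
Arc 4: start y=0.000, vy=2.872 → t=0.586, apex=0.421, x_land=83.428, impact vy=-2.872
  bounce: vy ← 0.5·2.872 = 1.436
Arc 5: start y=0.000, vy=1.436 → t=0.293, apex=0.105, x_land=86.485, impact vy=-1.436
  bounce: vy ← 0.5·1.436 = 0.718
Arc 6: start y=0.000, vy=0.718 → t=0.147, apex=0.026, x_land=88.014, impact vy=-0.718
  bounce: vy ← 0.5·0.718 = 0.359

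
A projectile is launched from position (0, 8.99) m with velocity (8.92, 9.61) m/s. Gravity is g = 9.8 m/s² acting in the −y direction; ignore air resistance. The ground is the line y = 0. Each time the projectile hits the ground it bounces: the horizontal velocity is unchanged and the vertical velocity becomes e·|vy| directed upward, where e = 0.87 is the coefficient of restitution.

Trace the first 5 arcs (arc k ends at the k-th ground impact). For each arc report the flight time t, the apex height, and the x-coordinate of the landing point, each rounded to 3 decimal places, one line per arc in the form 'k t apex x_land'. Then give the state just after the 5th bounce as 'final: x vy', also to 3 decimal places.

Arc 1: start y=8.990, vy=9.610 → t=2.653, apex=13.702, x_land=23.663, impact vy=-16.388
  bounce: vy ← 0.87·16.388 = 14.257
Arc 2: start y=0.000, vy=14.257 → t=2.910, apex=10.371, x_land=49.617, impact vy=-14.257
  bounce: vy ← 0.87·14.257 = 12.404
Arc 3: start y=0.000, vy=12.404 → t=2.531, apex=7.850, x_land=72.197, impact vy=-12.404
  bounce: vy ← 0.87·12.404 = 10.791
Arc 4: start y=0.000, vy=10.791 → t=2.202, apex=5.941, x_land=91.842, impact vy=-10.791
  bounce: vy ← 0.87·10.791 = 9.388
Arc 5: start y=0.000, vy=9.388 → t=1.916, apex=4.497, x_land=108.933, impact vy=-9.388
  bounce: vy ← 0.87·9.388 = 8.168

1 2.653 13.702 23.663
2 2.910 10.371 49.617
3 2.531 7.850 72.197
4 2.202 5.941 91.842
5 1.916 4.497 108.933
final: 108.933 8.168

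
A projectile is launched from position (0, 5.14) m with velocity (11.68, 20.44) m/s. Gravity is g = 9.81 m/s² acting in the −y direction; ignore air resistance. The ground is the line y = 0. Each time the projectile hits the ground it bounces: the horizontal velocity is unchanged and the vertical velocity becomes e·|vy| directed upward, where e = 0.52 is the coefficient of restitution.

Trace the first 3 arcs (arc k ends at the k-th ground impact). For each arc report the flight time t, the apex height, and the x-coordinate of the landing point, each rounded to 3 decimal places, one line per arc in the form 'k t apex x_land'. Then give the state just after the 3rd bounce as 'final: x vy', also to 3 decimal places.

1 4.405 26.434 51.451
2 2.414 7.148 79.651
3 1.255 1.933 94.314
final: 94.314 3.202

Arc 1: start y=5.140, vy=20.440 → t=4.405, apex=26.434, x_land=51.451, impact vy=-22.774
  bounce: vy ← 0.52·22.774 = 11.842
Arc 2: start y=0.000, vy=11.842 → t=2.414, apex=7.148, x_land=79.651, impact vy=-11.842
  bounce: vy ← 0.52·11.842 = 6.158
Arc 3: start y=0.000, vy=6.158 → t=1.255, apex=1.933, x_land=94.314, impact vy=-6.158
  bounce: vy ← 0.52·6.158 = 3.202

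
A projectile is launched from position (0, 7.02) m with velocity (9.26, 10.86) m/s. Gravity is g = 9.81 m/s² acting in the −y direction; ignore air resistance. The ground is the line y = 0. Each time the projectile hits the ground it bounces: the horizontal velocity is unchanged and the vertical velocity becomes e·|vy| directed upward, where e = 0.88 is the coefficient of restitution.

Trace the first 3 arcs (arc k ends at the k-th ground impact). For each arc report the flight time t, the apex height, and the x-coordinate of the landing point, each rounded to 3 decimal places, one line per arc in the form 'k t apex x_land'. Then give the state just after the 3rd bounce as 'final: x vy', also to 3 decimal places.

Arc 1: start y=7.020, vy=10.860 → t=2.737, apex=13.031, x_land=25.344, impact vy=-15.990
  bounce: vy ← 0.88·15.990 = 14.071
Arc 2: start y=0.000, vy=14.071 → t=2.869, apex=10.091, x_land=51.909, impact vy=-14.071
  bounce: vy ← 0.88·14.071 = 12.382
Arc 3: start y=0.000, vy=12.382 → t=2.524, apex=7.815, x_land=75.285, impact vy=-12.382
  bounce: vy ← 0.88·12.382 = 10.897

1 2.737 13.031 25.344
2 2.869 10.091 51.909
3 2.524 7.815 75.285
final: 75.285 10.897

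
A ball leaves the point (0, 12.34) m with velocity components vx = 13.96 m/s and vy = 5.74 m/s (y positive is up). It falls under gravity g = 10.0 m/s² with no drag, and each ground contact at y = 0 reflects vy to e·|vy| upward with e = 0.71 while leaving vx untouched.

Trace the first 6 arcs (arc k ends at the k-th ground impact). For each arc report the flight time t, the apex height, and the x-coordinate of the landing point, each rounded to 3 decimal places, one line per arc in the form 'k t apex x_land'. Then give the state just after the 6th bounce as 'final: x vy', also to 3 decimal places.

1 2.247 13.987 31.362
2 2.375 7.051 64.518
3 1.686 3.554 88.058
4 1.197 1.792 104.772
5 0.850 0.903 116.639
6 0.604 0.455 125.064
final: 125.064 2.143

Arc 1: start y=12.340, vy=5.740 → t=2.247, apex=13.987, x_land=31.362, impact vy=-16.726
  bounce: vy ← 0.71·16.726 = 11.875
Arc 2: start y=0.000, vy=11.875 → t=2.375, apex=7.051, x_land=64.518, impact vy=-11.875
  bounce: vy ← 0.71·11.875 = 8.431
Arc 3: start y=0.000, vy=8.431 → t=1.686, apex=3.554, x_land=88.058, impact vy=-8.431
  bounce: vy ← 0.71·8.431 = 5.986
Arc 4: start y=0.000, vy=5.986 → t=1.197, apex=1.792, x_land=104.772, impact vy=-5.986
  bounce: vy ← 0.71·5.986 = 4.250
Arc 5: start y=0.000, vy=4.250 → t=0.850, apex=0.903, x_land=116.639, impact vy=-4.250
  bounce: vy ← 0.71·4.250 = 3.018
Arc 6: start y=0.000, vy=3.018 → t=0.604, apex=0.455, x_land=125.064, impact vy=-3.018
  bounce: vy ← 0.71·3.018 = 2.143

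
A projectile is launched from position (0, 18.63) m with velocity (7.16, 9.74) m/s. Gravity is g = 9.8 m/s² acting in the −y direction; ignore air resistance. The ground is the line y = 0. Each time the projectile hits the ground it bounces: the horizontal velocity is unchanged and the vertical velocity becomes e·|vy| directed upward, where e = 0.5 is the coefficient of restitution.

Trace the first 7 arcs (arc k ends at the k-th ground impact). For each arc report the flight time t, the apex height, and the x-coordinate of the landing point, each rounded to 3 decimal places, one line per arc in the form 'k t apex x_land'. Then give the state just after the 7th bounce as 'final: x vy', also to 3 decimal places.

1 3.182 23.470 22.786
2 2.189 5.868 38.456
3 1.094 1.467 46.292
4 0.547 0.367 50.209
5 0.274 0.092 52.168
6 0.137 0.023 53.147
7 0.068 0.006 53.637
final: 53.637 0.168

Arc 1: start y=18.630, vy=9.740 → t=3.182, apex=23.470, x_land=22.786, impact vy=-21.448
  bounce: vy ← 0.5·21.448 = 10.724
Arc 2: start y=0.000, vy=10.724 → t=2.189, apex=5.868, x_land=38.456, impact vy=-10.724
  bounce: vy ← 0.5·10.724 = 5.362
Arc 3: start y=0.000, vy=5.362 → t=1.094, apex=1.467, x_land=46.292, impact vy=-5.362
  bounce: vy ← 0.5·5.362 = 2.681
Arc 4: start y=0.000, vy=2.681 → t=0.547, apex=0.367, x_land=50.209, impact vy=-2.681
  bounce: vy ← 0.5·2.681 = 1.340
Arc 5: start y=0.000, vy=1.340 → t=0.274, apex=0.092, x_land=52.168, impact vy=-1.340
  bounce: vy ← 0.5·1.340 = 0.670
Arc 6: start y=0.000, vy=0.670 → t=0.137, apex=0.023, x_land=53.147, impact vy=-0.670
  bounce: vy ← 0.5·0.670 = 0.335
Arc 7: start y=0.000, vy=0.335 → t=0.068, apex=0.006, x_land=53.637, impact vy=-0.335
  bounce: vy ← 0.5·0.335 = 0.168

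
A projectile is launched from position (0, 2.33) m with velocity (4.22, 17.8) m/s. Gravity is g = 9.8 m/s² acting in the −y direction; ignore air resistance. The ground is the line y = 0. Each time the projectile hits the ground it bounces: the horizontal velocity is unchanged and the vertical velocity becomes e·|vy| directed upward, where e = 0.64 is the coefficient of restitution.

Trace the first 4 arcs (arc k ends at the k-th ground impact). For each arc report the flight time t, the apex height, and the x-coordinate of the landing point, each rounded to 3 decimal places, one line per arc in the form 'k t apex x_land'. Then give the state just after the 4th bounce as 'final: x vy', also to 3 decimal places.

Arc 1: start y=2.330, vy=17.800 → t=3.759, apex=18.495, x_land=15.864, impact vy=-19.040
  bounce: vy ← 0.64·19.040 = 12.185
Arc 2: start y=0.000, vy=12.185 → t=2.487, apex=7.576, x_land=26.358, impact vy=-12.185
  bounce: vy ← 0.64·12.185 = 7.799
Arc 3: start y=0.000, vy=7.799 → t=1.592, apex=3.103, x_land=33.074, impact vy=-7.799
  bounce: vy ← 0.64·7.799 = 4.991
Arc 4: start y=0.000, vy=4.991 → t=1.019, apex=1.271, x_land=37.373, impact vy=-4.991
  bounce: vy ← 0.64·4.991 = 3.194

1 3.759 18.495 15.864
2 2.487 7.576 26.358
3 1.592 3.103 33.074
4 1.019 1.271 37.373
final: 37.373 3.194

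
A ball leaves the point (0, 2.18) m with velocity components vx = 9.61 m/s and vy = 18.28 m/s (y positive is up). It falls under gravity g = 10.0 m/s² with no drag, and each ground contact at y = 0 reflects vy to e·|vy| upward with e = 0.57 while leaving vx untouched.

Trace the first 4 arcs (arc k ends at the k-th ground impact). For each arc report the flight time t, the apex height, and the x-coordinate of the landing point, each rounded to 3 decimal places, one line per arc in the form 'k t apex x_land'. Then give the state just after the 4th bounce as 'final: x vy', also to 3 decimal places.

Arc 1: start y=2.180, vy=18.280 → t=3.772, apex=18.888, x_land=36.245, impact vy=-19.436
  bounce: vy ← 0.57·19.436 = 11.079
Arc 2: start y=0.000, vy=11.079 → t=2.216, apex=6.137, x_land=57.538, impact vy=-11.079
  bounce: vy ← 0.57·11.079 = 6.315
Arc 3: start y=0.000, vy=6.315 → t=1.263, apex=1.994, x_land=69.675, impact vy=-6.315
  bounce: vy ← 0.57·6.315 = 3.599
Arc 4: start y=0.000, vy=3.599 → t=0.720, apex=0.648, x_land=76.593, impact vy=-3.599
  bounce: vy ← 0.57·3.599 = 2.052

1 3.772 18.888 36.245
2 2.216 6.137 57.538
3 1.263 1.994 69.675
4 0.720 0.648 76.593
final: 76.593 2.052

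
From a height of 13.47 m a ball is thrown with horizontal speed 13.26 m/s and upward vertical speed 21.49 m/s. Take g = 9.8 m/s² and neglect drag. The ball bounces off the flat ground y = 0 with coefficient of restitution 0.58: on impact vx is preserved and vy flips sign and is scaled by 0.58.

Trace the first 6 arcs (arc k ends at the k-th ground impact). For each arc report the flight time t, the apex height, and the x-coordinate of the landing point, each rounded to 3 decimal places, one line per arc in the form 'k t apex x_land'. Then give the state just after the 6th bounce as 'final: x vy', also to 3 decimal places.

1 4.942 37.032 65.530
2 3.189 12.458 107.816
3 1.850 4.191 132.342
4 1.073 1.410 146.567
5 0.622 0.474 154.817
6 0.361 0.160 159.602
final: 159.602 1.026

Arc 1: start y=13.470, vy=21.490 → t=4.942, apex=37.032, x_land=65.530, impact vy=-26.941
  bounce: vy ← 0.58·26.941 = 15.626
Arc 2: start y=0.000, vy=15.626 → t=3.189, apex=12.458, x_land=107.816, impact vy=-15.626
  bounce: vy ← 0.58·15.626 = 9.063
Arc 3: start y=0.000, vy=9.063 → t=1.850, apex=4.191, x_land=132.342, impact vy=-9.063
  bounce: vy ← 0.58·9.063 = 5.257
Arc 4: start y=0.000, vy=5.257 → t=1.073, apex=1.410, x_land=146.567, impact vy=-5.257
  bounce: vy ← 0.58·5.257 = 3.049
Arc 5: start y=0.000, vy=3.049 → t=0.622, apex=0.474, x_land=154.817, impact vy=-3.049
  bounce: vy ← 0.58·3.049 = 1.768
Arc 6: start y=0.000, vy=1.768 → t=0.361, apex=0.160, x_land=159.602, impact vy=-1.768
  bounce: vy ← 0.58·1.768 = 1.026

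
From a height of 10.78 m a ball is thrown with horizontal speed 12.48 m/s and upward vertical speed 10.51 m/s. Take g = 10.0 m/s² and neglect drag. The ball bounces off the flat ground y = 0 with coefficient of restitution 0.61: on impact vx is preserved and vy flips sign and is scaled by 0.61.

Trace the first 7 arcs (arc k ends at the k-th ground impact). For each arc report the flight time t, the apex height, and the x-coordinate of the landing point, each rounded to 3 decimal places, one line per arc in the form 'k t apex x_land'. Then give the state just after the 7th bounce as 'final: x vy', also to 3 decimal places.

1 2.857 16.303 35.652
2 2.203 6.066 63.145
3 1.344 2.257 79.916
4 0.820 0.840 90.146
5 0.500 0.313 96.386
6 0.305 0.116 100.193
7 0.186 0.043 102.515
final: 102.515 0.567

Arc 1: start y=10.780, vy=10.510 → t=2.857, apex=16.303, x_land=35.652, impact vy=-18.057
  bounce: vy ← 0.61·18.057 = 11.015
Arc 2: start y=0.000, vy=11.015 → t=2.203, apex=6.066, x_land=63.145, impact vy=-11.015
  bounce: vy ← 0.61·11.015 = 6.719
Arc 3: start y=0.000, vy=6.719 → t=1.344, apex=2.257, x_land=79.916, impact vy=-6.719
  bounce: vy ← 0.61·6.719 = 4.099
Arc 4: start y=0.000, vy=4.099 → t=0.820, apex=0.840, x_land=90.146, impact vy=-4.099
  bounce: vy ← 0.61·4.099 = 2.500
Arc 5: start y=0.000, vy=2.500 → t=0.500, apex=0.313, x_land=96.386, impact vy=-2.500
  bounce: vy ← 0.61·2.500 = 1.525
Arc 6: start y=0.000, vy=1.525 → t=0.305, apex=0.116, x_land=100.193, impact vy=-1.525
  bounce: vy ← 0.61·1.525 = 0.930
Arc 7: start y=0.000, vy=0.930 → t=0.186, apex=0.043, x_land=102.515, impact vy=-0.930
  bounce: vy ← 0.61·0.930 = 0.567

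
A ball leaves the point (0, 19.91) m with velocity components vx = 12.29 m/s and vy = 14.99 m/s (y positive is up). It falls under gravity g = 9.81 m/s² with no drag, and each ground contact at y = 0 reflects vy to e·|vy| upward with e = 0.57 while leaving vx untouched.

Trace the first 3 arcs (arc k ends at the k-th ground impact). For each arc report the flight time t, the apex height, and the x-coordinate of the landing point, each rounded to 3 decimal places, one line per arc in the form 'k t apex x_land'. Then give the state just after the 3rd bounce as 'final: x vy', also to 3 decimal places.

1 4.057 31.363 49.856
2 2.883 10.190 85.284
3 1.643 3.311 105.478
final: 105.478 4.594

Arc 1: start y=19.910, vy=14.990 → t=4.057, apex=31.363, x_land=49.856, impact vy=-24.806
  bounce: vy ← 0.57·24.806 = 14.139
Arc 2: start y=0.000, vy=14.139 → t=2.883, apex=10.190, x_land=85.284, impact vy=-14.139
  bounce: vy ← 0.57·14.139 = 8.059
Arc 3: start y=0.000, vy=8.059 → t=1.643, apex=3.311, x_land=105.478, impact vy=-8.059
  bounce: vy ← 0.57·8.059 = 4.594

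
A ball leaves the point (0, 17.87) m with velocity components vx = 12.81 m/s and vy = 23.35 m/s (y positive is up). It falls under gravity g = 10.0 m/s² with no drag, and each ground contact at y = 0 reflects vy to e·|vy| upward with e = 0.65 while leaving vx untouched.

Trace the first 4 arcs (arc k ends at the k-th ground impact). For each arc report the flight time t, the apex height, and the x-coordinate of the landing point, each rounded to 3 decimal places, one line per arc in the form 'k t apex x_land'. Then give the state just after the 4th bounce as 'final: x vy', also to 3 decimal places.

Arc 1: start y=17.870, vy=23.350 → t=5.339, apex=45.131, x_land=68.397, impact vy=-30.044
  bounce: vy ← 0.65·30.044 = 19.528
Arc 2: start y=0.000, vy=19.528 → t=3.906, apex=19.068, x_land=118.429, impact vy=-19.528
  bounce: vy ← 0.65·19.528 = 12.693
Arc 3: start y=0.000, vy=12.693 → t=2.539, apex=8.056, x_land=150.950, impact vy=-12.693
  bounce: vy ← 0.65·12.693 = 8.251
Arc 4: start y=0.000, vy=8.251 → t=1.650, apex=3.404, x_land=172.088, impact vy=-8.251
  bounce: vy ← 0.65·8.251 = 5.363

1 5.339 45.131 68.397
2 3.906 19.068 118.429
3 2.539 8.056 150.950
4 1.650 3.404 172.088
final: 172.088 5.363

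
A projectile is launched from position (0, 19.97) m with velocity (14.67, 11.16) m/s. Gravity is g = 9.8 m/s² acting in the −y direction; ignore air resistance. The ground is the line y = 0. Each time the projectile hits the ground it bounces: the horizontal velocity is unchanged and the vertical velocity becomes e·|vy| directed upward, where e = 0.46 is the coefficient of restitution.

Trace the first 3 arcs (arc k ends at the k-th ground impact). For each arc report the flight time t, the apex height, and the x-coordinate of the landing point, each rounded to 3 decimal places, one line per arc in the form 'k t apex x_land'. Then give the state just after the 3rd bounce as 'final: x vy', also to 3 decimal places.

Arc 1: start y=19.970, vy=11.160 → t=3.457, apex=26.324, x_land=50.708, impact vy=-22.715
  bounce: vy ← 0.46·22.715 = 10.449
Arc 2: start y=0.000, vy=10.449 → t=2.132, apex=5.570, x_land=81.991, impact vy=-10.449
  bounce: vy ← 0.46·10.449 = 4.806
Arc 3: start y=0.000, vy=4.806 → t=0.981, apex=1.179, x_land=96.381, impact vy=-4.806
  bounce: vy ← 0.46·4.806 = 2.211

1 3.457 26.324 50.708
2 2.132 5.570 81.991
3 0.981 1.179 96.381
final: 96.381 2.211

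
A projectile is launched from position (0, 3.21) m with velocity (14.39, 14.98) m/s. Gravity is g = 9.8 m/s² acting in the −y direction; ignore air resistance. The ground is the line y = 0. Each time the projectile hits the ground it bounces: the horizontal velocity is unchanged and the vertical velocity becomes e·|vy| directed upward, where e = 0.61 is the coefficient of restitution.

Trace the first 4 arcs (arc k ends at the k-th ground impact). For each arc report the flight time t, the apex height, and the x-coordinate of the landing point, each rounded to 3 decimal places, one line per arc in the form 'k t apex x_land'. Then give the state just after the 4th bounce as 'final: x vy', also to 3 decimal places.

Arc 1: start y=3.210, vy=14.980 → t=3.258, apex=14.659, x_land=46.886, impact vy=-16.950
  bounce: vy ← 0.61·16.950 = 10.340
Arc 2: start y=0.000, vy=10.340 → t=2.110, apex=5.455, x_land=77.251, impact vy=-10.340
  bounce: vy ← 0.61·10.340 = 6.307
Arc 3: start y=0.000, vy=6.307 → t=1.287, apex=2.030, x_land=95.773, impact vy=-6.307
  bounce: vy ← 0.61·6.307 = 3.847
Arc 4: start y=0.000, vy=3.847 → t=0.785, apex=0.755, x_land=107.072, impact vy=-3.847
  bounce: vy ← 0.61·3.847 = 2.347

1 3.258 14.659 46.886
2 2.110 5.455 77.251
3 1.287 2.030 95.773
4 0.785 0.755 107.072
final: 107.072 2.347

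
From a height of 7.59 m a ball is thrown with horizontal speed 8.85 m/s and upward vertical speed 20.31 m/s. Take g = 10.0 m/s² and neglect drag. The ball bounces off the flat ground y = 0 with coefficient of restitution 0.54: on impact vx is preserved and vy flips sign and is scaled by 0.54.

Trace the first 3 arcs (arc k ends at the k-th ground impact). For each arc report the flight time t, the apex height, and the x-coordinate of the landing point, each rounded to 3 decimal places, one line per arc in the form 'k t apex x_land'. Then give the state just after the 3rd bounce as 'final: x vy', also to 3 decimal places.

Arc 1: start y=7.590, vy=20.310 → t=4.406, apex=28.215, x_land=38.997, impact vy=-23.755
  bounce: vy ← 0.54·23.755 = 12.828
Arc 2: start y=0.000, vy=12.828 → t=2.566, apex=8.227, x_land=61.702, impact vy=-12.828
  bounce: vy ← 0.54·12.828 = 6.927
Arc 3: start y=0.000, vy=6.927 → t=1.385, apex=2.399, x_land=73.963, impact vy=-6.927
  bounce: vy ← 0.54·6.927 = 3.741

1 4.406 28.215 38.997
2 2.566 8.227 61.702
3 1.385 2.399 73.963
final: 73.963 3.741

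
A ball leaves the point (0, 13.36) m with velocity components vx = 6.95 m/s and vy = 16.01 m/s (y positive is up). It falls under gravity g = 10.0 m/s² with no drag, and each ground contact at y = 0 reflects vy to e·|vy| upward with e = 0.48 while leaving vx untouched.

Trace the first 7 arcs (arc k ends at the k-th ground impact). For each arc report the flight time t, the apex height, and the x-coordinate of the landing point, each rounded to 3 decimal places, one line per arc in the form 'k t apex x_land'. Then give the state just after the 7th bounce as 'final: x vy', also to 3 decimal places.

1 3.889 26.176 27.029
2 2.197 6.031 42.295
3 1.054 1.390 49.622
4 0.506 0.320 53.140
5 0.243 0.074 54.828
6 0.117 0.017 55.638
7 0.056 0.004 56.027
final: 56.027 0.134

Arc 1: start y=13.360, vy=16.010 → t=3.889, apex=26.176, x_land=27.029, impact vy=-22.881
  bounce: vy ← 0.48·22.881 = 10.983
Arc 2: start y=0.000, vy=10.983 → t=2.197, apex=6.031, x_land=42.295, impact vy=-10.983
  bounce: vy ← 0.48·10.983 = 5.272
Arc 3: start y=0.000, vy=5.272 → t=1.054, apex=1.390, x_land=49.622, impact vy=-5.272
  bounce: vy ← 0.48·5.272 = 2.530
Arc 4: start y=0.000, vy=2.530 → t=0.506, apex=0.320, x_land=53.140, impact vy=-2.530
  bounce: vy ← 0.48·2.530 = 1.215
Arc 5: start y=0.000, vy=1.215 → t=0.243, apex=0.074, x_land=54.828, impact vy=-1.215
  bounce: vy ← 0.48·1.215 = 0.583
Arc 6: start y=0.000, vy=0.583 → t=0.117, apex=0.017, x_land=55.638, impact vy=-0.583
  bounce: vy ← 0.48·0.583 = 0.280
Arc 7: start y=0.000, vy=0.280 → t=0.056, apex=0.004, x_land=56.027, impact vy=-0.280
  bounce: vy ← 0.48·0.280 = 0.134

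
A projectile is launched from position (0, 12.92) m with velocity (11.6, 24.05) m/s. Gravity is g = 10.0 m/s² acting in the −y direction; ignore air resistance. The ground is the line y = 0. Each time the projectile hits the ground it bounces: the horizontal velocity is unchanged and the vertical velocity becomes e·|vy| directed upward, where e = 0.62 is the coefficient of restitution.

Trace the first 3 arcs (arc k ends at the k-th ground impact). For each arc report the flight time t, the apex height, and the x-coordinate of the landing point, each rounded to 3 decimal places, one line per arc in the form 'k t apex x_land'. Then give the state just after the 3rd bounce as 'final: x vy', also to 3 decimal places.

1 5.298 41.840 61.454
2 3.587 16.083 103.063
3 2.224 6.182 128.861
final: 128.861 6.894

Arc 1: start y=12.920, vy=24.050 → t=5.298, apex=41.840, x_land=61.454, impact vy=-28.928
  bounce: vy ← 0.62·28.928 = 17.935
Arc 2: start y=0.000, vy=17.935 → t=3.587, apex=16.083, x_land=103.063, impact vy=-17.935
  bounce: vy ← 0.62·17.935 = 11.120
Arc 3: start y=0.000, vy=11.120 → t=2.224, apex=6.182, x_land=128.861, impact vy=-11.120
  bounce: vy ← 0.62·11.120 = 6.894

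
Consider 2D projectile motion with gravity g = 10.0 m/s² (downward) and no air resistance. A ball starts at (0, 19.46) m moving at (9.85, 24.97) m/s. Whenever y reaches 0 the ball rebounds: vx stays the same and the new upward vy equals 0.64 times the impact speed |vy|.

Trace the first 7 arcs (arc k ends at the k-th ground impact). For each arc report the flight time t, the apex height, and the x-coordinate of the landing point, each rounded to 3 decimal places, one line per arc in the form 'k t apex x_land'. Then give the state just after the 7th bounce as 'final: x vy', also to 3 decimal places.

1 5.679 50.635 55.941
2 4.073 20.740 96.063
3 2.607 8.495 121.742
4 1.668 3.480 138.176
5 1.068 1.425 148.694
6 0.683 0.584 155.425
7 0.437 0.239 159.733
final: 159.733 1.400

Arc 1: start y=19.460, vy=24.970 → t=5.679, apex=50.635, x_land=55.941, impact vy=-31.823
  bounce: vy ← 0.64·31.823 = 20.367
Arc 2: start y=0.000, vy=20.367 → t=4.073, apex=20.740, x_land=96.063, impact vy=-20.367
  bounce: vy ← 0.64·20.367 = 13.035
Arc 3: start y=0.000, vy=13.035 → t=2.607, apex=8.495, x_land=121.742, impact vy=-13.035
  bounce: vy ← 0.64·13.035 = 8.342
Arc 4: start y=0.000, vy=8.342 → t=1.668, apex=3.480, x_land=138.176, impact vy=-8.342
  bounce: vy ← 0.64·8.342 = 5.339
Arc 5: start y=0.000, vy=5.339 → t=1.068, apex=1.425, x_land=148.694, impact vy=-5.339
  bounce: vy ← 0.64·5.339 = 3.417
Arc 6: start y=0.000, vy=3.417 → t=0.683, apex=0.584, x_land=155.425, impact vy=-3.417
  bounce: vy ← 0.64·3.417 = 2.187
Arc 7: start y=0.000, vy=2.187 → t=0.437, apex=0.239, x_land=159.733, impact vy=-2.187
  bounce: vy ← 0.64·2.187 = 1.400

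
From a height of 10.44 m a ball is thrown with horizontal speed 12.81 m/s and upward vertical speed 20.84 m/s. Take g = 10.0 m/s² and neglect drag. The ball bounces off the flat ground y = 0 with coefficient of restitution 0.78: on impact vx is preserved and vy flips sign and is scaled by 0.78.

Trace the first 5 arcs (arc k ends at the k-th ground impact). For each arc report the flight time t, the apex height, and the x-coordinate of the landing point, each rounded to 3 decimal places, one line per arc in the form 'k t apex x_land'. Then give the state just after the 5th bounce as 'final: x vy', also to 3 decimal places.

Arc 1: start y=10.440, vy=20.840 → t=4.620, apex=32.155, x_land=59.182, impact vy=-25.360
  bounce: vy ← 0.78·25.360 = 19.780
Arc 2: start y=0.000, vy=19.780 → t=3.956, apex=19.563, x_land=109.859, impact vy=-19.780
  bounce: vy ← 0.78·19.780 = 15.429
Arc 3: start y=0.000, vy=15.429 → t=3.086, apex=11.902, x_land=149.387, impact vy=-15.429
  bounce: vy ← 0.78·15.429 = 12.034
Arc 4: start y=0.000, vy=12.034 → t=2.407, apex=7.241, x_land=180.220, impact vy=-12.034
  bounce: vy ← 0.78·12.034 = 9.387
Arc 5: start y=0.000, vy=9.387 → t=1.877, apex=4.406, x_land=204.269, impact vy=-9.387
  bounce: vy ← 0.78·9.387 = 7.322

1 4.620 32.155 59.182
2 3.956 19.563 109.859
3 3.086 11.902 149.387
4 2.407 7.241 180.220
5 1.877 4.406 204.269
final: 204.269 7.322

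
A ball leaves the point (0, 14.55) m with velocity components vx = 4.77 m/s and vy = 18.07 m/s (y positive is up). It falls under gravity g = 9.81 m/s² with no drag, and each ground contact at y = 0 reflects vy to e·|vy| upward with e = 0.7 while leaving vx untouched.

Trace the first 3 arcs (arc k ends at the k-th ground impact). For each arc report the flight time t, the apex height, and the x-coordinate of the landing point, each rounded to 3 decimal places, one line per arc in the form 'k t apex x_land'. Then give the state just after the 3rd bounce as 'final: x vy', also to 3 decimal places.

1 4.364 31.192 20.815
2 3.530 15.284 37.656
3 2.471 7.489 49.444
final: 49.444 8.485

Arc 1: start y=14.550, vy=18.070 → t=4.364, apex=31.192, x_land=20.815, impact vy=-24.739
  bounce: vy ← 0.7·24.739 = 17.317
Arc 2: start y=0.000, vy=17.317 → t=3.530, apex=15.284, x_land=37.656, impact vy=-17.317
  bounce: vy ← 0.7·17.317 = 12.122
Arc 3: start y=0.000, vy=12.122 → t=2.471, apex=7.489, x_land=49.444, impact vy=-12.122
  bounce: vy ← 0.7·12.122 = 8.485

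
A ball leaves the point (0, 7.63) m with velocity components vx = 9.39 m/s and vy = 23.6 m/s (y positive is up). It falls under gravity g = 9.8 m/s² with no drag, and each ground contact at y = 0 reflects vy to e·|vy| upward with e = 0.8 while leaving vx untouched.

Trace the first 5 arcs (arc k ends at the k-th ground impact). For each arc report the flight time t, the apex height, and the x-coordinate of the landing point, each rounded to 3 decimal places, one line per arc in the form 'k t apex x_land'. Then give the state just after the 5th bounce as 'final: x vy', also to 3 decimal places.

1 5.120 36.046 48.081
2 4.340 23.070 88.830
3 3.472 14.765 121.429
4 2.777 9.449 147.509
5 2.222 6.048 168.372
final: 168.372 8.710

Arc 1: start y=7.630, vy=23.600 → t=5.120, apex=36.046, x_land=48.081, impact vy=-26.580
  bounce: vy ← 0.8·26.580 = 21.264
Arc 2: start y=0.000, vy=21.264 → t=4.340, apex=23.070, x_land=88.830, impact vy=-21.264
  bounce: vy ← 0.8·21.264 = 17.011
Arc 3: start y=0.000, vy=17.011 → t=3.472, apex=14.765, x_land=121.429, impact vy=-17.011
  bounce: vy ← 0.8·17.011 = 13.609
Arc 4: start y=0.000, vy=13.609 → t=2.777, apex=9.449, x_land=147.509, impact vy=-13.609
  bounce: vy ← 0.8·13.609 = 10.887
Arc 5: start y=0.000, vy=10.887 → t=2.222, apex=6.048, x_land=168.372, impact vy=-10.887
  bounce: vy ← 0.8·10.887 = 8.710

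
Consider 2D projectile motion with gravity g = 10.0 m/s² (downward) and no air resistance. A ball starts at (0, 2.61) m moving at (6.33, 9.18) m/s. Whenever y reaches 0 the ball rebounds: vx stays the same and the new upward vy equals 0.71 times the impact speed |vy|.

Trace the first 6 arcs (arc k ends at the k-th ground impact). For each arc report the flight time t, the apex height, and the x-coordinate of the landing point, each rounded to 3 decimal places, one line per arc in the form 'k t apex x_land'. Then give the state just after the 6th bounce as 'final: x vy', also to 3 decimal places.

Arc 1: start y=2.610, vy=9.180 → t=2.086, apex=6.824, x_land=13.206, impact vy=-11.682
  bounce: vy ← 0.71·11.682 = 8.294
Arc 2: start y=0.000, vy=8.294 → t=1.659, apex=3.440, x_land=23.706, impact vy=-8.294
  bounce: vy ← 0.71·8.294 = 5.889
Arc 3: start y=0.000, vy=5.889 → t=1.178, apex=1.734, x_land=31.162, impact vy=-5.889
  bounce: vy ← 0.71·5.889 = 4.181
Arc 4: start y=0.000, vy=4.181 → t=0.836, apex=0.874, x_land=36.455, impact vy=-4.181
  bounce: vy ← 0.71·4.181 = 2.969
Arc 5: start y=0.000, vy=2.969 → t=0.594, apex=0.441, x_land=40.213, impact vy=-2.969
  bounce: vy ← 0.71·2.969 = 2.108
Arc 6: start y=0.000, vy=2.108 → t=0.422, apex=0.222, x_land=42.882, impact vy=-2.108
  bounce: vy ← 0.71·2.108 = 1.496

1 2.086 6.824 13.206
2 1.659 3.440 23.706
3 1.178 1.734 31.162
4 0.836 0.874 36.455
5 0.594 0.441 40.213
6 0.422 0.222 42.882
final: 42.882 1.496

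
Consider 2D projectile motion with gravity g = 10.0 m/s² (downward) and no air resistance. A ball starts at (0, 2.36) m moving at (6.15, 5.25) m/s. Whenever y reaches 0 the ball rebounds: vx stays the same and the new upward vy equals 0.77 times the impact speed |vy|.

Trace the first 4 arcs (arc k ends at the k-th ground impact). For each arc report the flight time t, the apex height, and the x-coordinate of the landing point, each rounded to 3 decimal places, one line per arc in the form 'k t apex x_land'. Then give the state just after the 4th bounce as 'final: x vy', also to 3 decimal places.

Arc 1: start y=2.360, vy=5.250 → t=1.390, apex=3.738, x_land=8.546, impact vy=-8.647
  bounce: vy ← 0.77·8.647 = 6.658
Arc 2: start y=0.000, vy=6.658 → t=1.332, apex=2.216, x_land=16.735, impact vy=-6.658
  bounce: vy ← 0.77·6.658 = 5.127
Arc 3: start y=0.000, vy=5.127 → t=1.025, apex=1.314, x_land=23.041, impact vy=-5.127
  bounce: vy ← 0.77·5.127 = 3.947
Arc 4: start y=0.000, vy=3.947 → t=0.789, apex=0.779, x_land=27.896, impact vy=-3.947
  bounce: vy ← 0.77·3.947 = 3.040

1 1.390 3.738 8.546
2 1.332 2.216 16.735
3 1.025 1.314 23.041
4 0.789 0.779 27.896
final: 27.896 3.040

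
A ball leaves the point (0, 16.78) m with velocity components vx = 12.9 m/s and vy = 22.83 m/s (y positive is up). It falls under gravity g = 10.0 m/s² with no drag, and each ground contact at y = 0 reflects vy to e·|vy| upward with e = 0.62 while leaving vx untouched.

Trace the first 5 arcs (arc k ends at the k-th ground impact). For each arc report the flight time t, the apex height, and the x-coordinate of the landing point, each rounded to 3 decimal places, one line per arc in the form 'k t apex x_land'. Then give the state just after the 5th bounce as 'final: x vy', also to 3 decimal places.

1 5.210 42.840 67.211
2 3.630 16.468 114.033
3 2.250 6.330 143.063
4 1.395 2.433 161.061
5 0.865 0.935 172.221
final: 172.221 2.682

Arc 1: start y=16.780, vy=22.830 → t=5.210, apex=42.840, x_land=67.211, impact vy=-29.271
  bounce: vy ← 0.62·29.271 = 18.148
Arc 2: start y=0.000, vy=18.148 → t=3.630, apex=16.468, x_land=114.033, impact vy=-18.148
  bounce: vy ← 0.62·18.148 = 11.252
Arc 3: start y=0.000, vy=11.252 → t=2.250, apex=6.330, x_land=143.063, impact vy=-11.252
  bounce: vy ← 0.62·11.252 = 6.976
Arc 4: start y=0.000, vy=6.976 → t=1.395, apex=2.433, x_land=161.061, impact vy=-6.976
  bounce: vy ← 0.62·6.976 = 4.325
Arc 5: start y=0.000, vy=4.325 → t=0.865, apex=0.935, x_land=172.221, impact vy=-4.325
  bounce: vy ← 0.62·4.325 = 2.682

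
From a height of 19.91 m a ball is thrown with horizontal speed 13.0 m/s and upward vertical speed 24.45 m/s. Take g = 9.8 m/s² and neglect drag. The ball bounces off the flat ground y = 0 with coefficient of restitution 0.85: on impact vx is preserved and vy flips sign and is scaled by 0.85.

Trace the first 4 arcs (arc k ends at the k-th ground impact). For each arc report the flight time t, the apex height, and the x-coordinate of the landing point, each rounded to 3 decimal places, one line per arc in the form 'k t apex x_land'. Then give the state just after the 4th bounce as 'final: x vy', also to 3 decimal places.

Arc 1: start y=19.910, vy=24.450 → t=5.702, apex=50.410, x_land=74.131, impact vy=-31.433
  bounce: vy ← 0.85·31.433 = 26.718
Arc 2: start y=0.000, vy=26.718 → t=5.453, apex=36.421, x_land=145.015, impact vy=-26.718
  bounce: vy ← 0.85·26.718 = 22.710
Arc 3: start y=0.000, vy=22.710 → t=4.635, apex=26.314, x_land=205.268, impact vy=-22.710
  bounce: vy ← 0.85·22.710 = 19.304
Arc 4: start y=0.000, vy=19.304 → t=3.940, apex=19.012, x_land=256.482, impact vy=-19.304
  bounce: vy ← 0.85·19.304 = 16.408

1 5.702 50.410 74.131
2 5.453 36.421 145.015
3 4.635 26.314 205.268
4 3.940 19.012 256.482
final: 256.482 16.408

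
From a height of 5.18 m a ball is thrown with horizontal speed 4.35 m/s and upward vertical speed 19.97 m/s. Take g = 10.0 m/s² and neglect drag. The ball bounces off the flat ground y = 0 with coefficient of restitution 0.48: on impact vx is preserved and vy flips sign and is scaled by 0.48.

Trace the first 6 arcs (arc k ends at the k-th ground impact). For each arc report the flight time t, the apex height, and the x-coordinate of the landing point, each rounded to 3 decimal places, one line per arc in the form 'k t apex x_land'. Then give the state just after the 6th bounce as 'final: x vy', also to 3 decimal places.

1 4.238 25.120 18.437
2 2.152 5.788 27.797
3 1.033 1.333 32.290
4 0.496 0.307 34.447
5 0.238 0.071 35.482
6 0.114 0.016 35.979
final: 35.979 0.274

Arc 1: start y=5.180, vy=19.970 → t=4.238, apex=25.120, x_land=18.437, impact vy=-22.414
  bounce: vy ← 0.48·22.414 = 10.759
Arc 2: start y=0.000, vy=10.759 → t=2.152, apex=5.788, x_land=27.797, impact vy=-10.759
  bounce: vy ← 0.48·10.759 = 5.164
Arc 3: start y=0.000, vy=5.164 → t=1.033, apex=1.333, x_land=32.290, impact vy=-5.164
  bounce: vy ← 0.48·5.164 = 2.479
Arc 4: start y=0.000, vy=2.479 → t=0.496, apex=0.307, x_land=34.447, impact vy=-2.479
  bounce: vy ← 0.48·2.479 = 1.190
Arc 5: start y=0.000, vy=1.190 → t=0.238, apex=0.071, x_land=35.482, impact vy=-1.190
  bounce: vy ← 0.48·1.190 = 0.571
Arc 6: start y=0.000, vy=0.571 → t=0.114, apex=0.016, x_land=35.979, impact vy=-0.571
  bounce: vy ← 0.48·0.571 = 0.274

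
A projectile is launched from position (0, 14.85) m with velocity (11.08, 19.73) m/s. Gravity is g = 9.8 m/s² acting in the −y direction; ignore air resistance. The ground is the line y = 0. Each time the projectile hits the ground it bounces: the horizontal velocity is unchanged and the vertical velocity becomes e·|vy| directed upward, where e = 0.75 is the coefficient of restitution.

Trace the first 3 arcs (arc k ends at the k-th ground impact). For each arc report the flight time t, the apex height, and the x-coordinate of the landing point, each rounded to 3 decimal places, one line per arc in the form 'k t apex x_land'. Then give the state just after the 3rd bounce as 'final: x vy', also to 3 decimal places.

1 4.675 34.711 51.797
2 3.992 19.525 96.032
3 2.994 10.983 129.208
final: 129.208 11.004

Arc 1: start y=14.850, vy=19.730 → t=4.675, apex=34.711, x_land=51.797, impact vy=-26.083
  bounce: vy ← 0.75·26.083 = 19.562
Arc 2: start y=0.000, vy=19.562 → t=3.992, apex=19.525, x_land=96.032, impact vy=-19.562
  bounce: vy ← 0.75·19.562 = 14.672
Arc 3: start y=0.000, vy=14.672 → t=2.994, apex=10.983, x_land=129.208, impact vy=-14.672
  bounce: vy ← 0.75·14.672 = 11.004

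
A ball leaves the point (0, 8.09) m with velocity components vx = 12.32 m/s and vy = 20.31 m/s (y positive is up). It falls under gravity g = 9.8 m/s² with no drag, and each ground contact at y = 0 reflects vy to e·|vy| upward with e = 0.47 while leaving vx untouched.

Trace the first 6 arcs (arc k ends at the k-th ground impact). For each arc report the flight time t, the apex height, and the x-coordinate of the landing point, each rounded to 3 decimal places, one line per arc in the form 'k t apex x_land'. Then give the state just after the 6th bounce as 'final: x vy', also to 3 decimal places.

Arc 1: start y=8.090, vy=20.310 → t=4.511, apex=29.136, x_land=55.574, impact vy=-23.897
  bounce: vy ← 0.47·23.897 = 11.232
Arc 2: start y=0.000, vy=11.232 → t=2.292, apex=6.436, x_land=83.814, impact vy=-11.232
  bounce: vy ← 0.47·11.232 = 5.279
Arc 3: start y=0.000, vy=5.279 → t=1.077, apex=1.422, x_land=97.086, impact vy=-5.279
  bounce: vy ← 0.47·5.279 = 2.481
Arc 4: start y=0.000, vy=2.481 → t=0.506, apex=0.314, x_land=103.324, impact vy=-2.481
  bounce: vy ← 0.47·2.481 = 1.166
Arc 5: start y=0.000, vy=1.166 → t=0.238, apex=0.069, x_land=106.256, impact vy=-1.166
  bounce: vy ← 0.47·1.166 = 0.548
Arc 6: start y=0.000, vy=0.548 → t=0.112, apex=0.015, x_land=107.634, impact vy=-0.548
  bounce: vy ← 0.47·0.548 = 0.258

1 4.511 29.136 55.574
2 2.292 6.436 83.814
3 1.077 1.422 97.086
4 0.506 0.314 103.324
5 0.238 0.069 106.256
6 0.112 0.015 107.634
final: 107.634 0.258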